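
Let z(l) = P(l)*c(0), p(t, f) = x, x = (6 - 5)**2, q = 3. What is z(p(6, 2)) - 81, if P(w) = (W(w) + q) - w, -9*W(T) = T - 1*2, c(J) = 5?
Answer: -634/9 ≈ -70.444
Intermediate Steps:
x = 1 (x = 1**2 = 1)
W(T) = 2/9 - T/9 (W(T) = -(T - 1*2)/9 = -(T - 2)/9 = -(-2 + T)/9 = 2/9 - T/9)
p(t, f) = 1
P(w) = 29/9 - 10*w/9 (P(w) = ((2/9 - w/9) + 3) - w = (29/9 - w/9) - w = 29/9 - 10*w/9)
z(l) = 145/9 - 50*l/9 (z(l) = (29/9 - 10*l/9)*5 = 145/9 - 50*l/9)
z(p(6, 2)) - 81 = (145/9 - 50/9*1) - 81 = (145/9 - 50/9) - 81 = 95/9 - 81 = -634/9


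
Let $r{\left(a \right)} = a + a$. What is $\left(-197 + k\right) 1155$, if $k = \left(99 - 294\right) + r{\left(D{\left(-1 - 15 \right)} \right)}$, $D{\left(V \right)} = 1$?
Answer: $-450450$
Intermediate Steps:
$r{\left(a \right)} = 2 a$
$k = -193$ ($k = \left(99 - 294\right) + 2 \cdot 1 = -195 + 2 = -193$)
$\left(-197 + k\right) 1155 = \left(-197 - 193\right) 1155 = \left(-390\right) 1155 = -450450$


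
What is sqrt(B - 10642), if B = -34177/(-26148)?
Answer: I*sqrt(1818808068543)/13074 ≈ 103.15*I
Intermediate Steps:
B = 34177/26148 (B = -34177*(-1/26148) = 34177/26148 ≈ 1.3071)
sqrt(B - 10642) = sqrt(34177/26148 - 10642) = sqrt(-278232839/26148) = I*sqrt(1818808068543)/13074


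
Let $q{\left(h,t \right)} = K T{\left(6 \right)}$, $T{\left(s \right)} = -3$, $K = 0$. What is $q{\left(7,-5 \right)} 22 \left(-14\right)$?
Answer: $0$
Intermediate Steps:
$q{\left(h,t \right)} = 0$ ($q{\left(h,t \right)} = 0 \left(-3\right) = 0$)
$q{\left(7,-5 \right)} 22 \left(-14\right) = 0 \cdot 22 \left(-14\right) = 0 \left(-14\right) = 0$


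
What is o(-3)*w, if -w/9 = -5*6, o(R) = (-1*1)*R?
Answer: 810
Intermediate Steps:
o(R) = -R
w = 270 (w = -(-45)*6 = -9*(-30) = 270)
o(-3)*w = -1*(-3)*270 = 3*270 = 810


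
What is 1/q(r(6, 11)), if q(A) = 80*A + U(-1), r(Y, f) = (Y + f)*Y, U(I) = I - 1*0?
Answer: 1/8159 ≈ 0.00012256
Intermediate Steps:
U(I) = I (U(I) = I + 0 = I)
r(Y, f) = Y*(Y + f)
q(A) = -1 + 80*A (q(A) = 80*A - 1 = -1 + 80*A)
1/q(r(6, 11)) = 1/(-1 + 80*(6*(6 + 11))) = 1/(-1 + 80*(6*17)) = 1/(-1 + 80*102) = 1/(-1 + 8160) = 1/8159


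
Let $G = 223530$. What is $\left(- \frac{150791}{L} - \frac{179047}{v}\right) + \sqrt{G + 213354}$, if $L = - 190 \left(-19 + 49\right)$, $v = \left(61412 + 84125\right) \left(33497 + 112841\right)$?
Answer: $\frac{84512747415667}{3194639025900} + 14 \sqrt{2229} \approx 687.43$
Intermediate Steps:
$v = 21297593506$ ($v = 145537 \cdot 146338 = 21297593506$)
$L = -5700$ ($L = \left(-190\right) 30 = -5700$)
$\left(- \frac{150791}{L} - \frac{179047}{v}\right) + \sqrt{G + 213354} = \left(- \frac{150791}{-5700} - \frac{179047}{21297593506}\right) + \sqrt{223530 + 213354} = \left(\left(-150791\right) \left(- \frac{1}{5700}\right) - \frac{179047}{21297593506}\right) + \sqrt{436884} = \left(\frac{150791}{5700} - \frac{179047}{21297593506}\right) + 14 \sqrt{2229} = \frac{84512747415667}{3194639025900} + 14 \sqrt{2229}$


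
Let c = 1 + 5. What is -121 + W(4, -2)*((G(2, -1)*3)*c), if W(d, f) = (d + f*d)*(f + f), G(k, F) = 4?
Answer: 1031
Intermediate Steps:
c = 6
W(d, f) = 2*f*(d + d*f) (W(d, f) = (d + d*f)*(2*f) = 2*f*(d + d*f))
-121 + W(4, -2)*((G(2, -1)*3)*c) = -121 + (2*4*(-2)*(1 - 2))*((4*3)*6) = -121 + (2*4*(-2)*(-1))*(12*6) = -121 + 16*72 = -121 + 1152 = 1031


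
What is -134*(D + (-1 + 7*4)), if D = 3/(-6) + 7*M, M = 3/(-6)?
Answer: -3082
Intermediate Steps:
M = -1/2 (M = 3*(-1/6) = -1/2 ≈ -0.50000)
D = -4 (D = 3/(-6) + 7*(-1/2) = 3*(-1/6) - 7/2 = -1/2 - 7/2 = -4)
-134*(D + (-1 + 7*4)) = -134*(-4 + (-1 + 7*4)) = -134*(-4 + (-1 + 28)) = -134*(-4 + 27) = -134*23 = -3082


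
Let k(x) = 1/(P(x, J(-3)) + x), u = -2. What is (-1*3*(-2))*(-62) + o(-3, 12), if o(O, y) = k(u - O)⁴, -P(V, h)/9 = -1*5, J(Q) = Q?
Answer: -1665613631/4477456 ≈ -372.00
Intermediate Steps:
P(V, h) = 45 (P(V, h) = -(-9)*5 = -9*(-5) = 45)
k(x) = 1/(45 + x)
o(O, y) = (43 - O)⁻⁴ (o(O, y) = (1/(45 + (-2 - O)))⁴ = (1/(43 - O))⁴ = (43 - O)⁻⁴)
(-1*3*(-2))*(-62) + o(-3, 12) = (-1*3*(-2))*(-62) + (-43 - 3)⁻⁴ = -3*(-2)*(-62) + (-46)⁻⁴ = 6*(-62) + 1/4477456 = -372 + 1/4477456 = -1665613631/4477456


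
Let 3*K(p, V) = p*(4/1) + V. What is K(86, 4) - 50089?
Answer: -49973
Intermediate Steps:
K(p, V) = V/3 + 4*p/3 (K(p, V) = (p*(4/1) + V)/3 = (p*(4*1) + V)/3 = (p*4 + V)/3 = (4*p + V)/3 = (V + 4*p)/3 = V/3 + 4*p/3)
K(86, 4) - 50089 = ((1/3)*4 + (4/3)*86) - 50089 = (4/3 + 344/3) - 50089 = 116 - 50089 = -49973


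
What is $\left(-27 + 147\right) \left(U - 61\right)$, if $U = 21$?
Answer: $-4800$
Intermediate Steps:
$\left(-27 + 147\right) \left(U - 61\right) = \left(-27 + 147\right) \left(21 - 61\right) = 120 \left(-40\right) = -4800$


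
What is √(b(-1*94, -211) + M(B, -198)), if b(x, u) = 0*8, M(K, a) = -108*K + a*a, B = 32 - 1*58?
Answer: 6*√1167 ≈ 204.97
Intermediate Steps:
B = -26 (B = 32 - 58 = -26)
M(K, a) = a² - 108*K (M(K, a) = -108*K + a² = a² - 108*K)
b(x, u) = 0
√(b(-1*94, -211) + M(B, -198)) = √(0 + ((-198)² - 108*(-26))) = √(0 + (39204 + 2808)) = √(0 + 42012) = √42012 = 6*√1167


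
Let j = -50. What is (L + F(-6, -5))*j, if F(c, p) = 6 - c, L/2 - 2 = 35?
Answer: -4300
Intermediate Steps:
L = 74 (L = 4 + 2*35 = 4 + 70 = 74)
(L + F(-6, -5))*j = (74 + (6 - 1*(-6)))*(-50) = (74 + (6 + 6))*(-50) = (74 + 12)*(-50) = 86*(-50) = -4300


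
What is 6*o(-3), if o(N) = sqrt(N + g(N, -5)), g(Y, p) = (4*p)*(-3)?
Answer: 6*sqrt(57) ≈ 45.299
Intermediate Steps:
g(Y, p) = -12*p
o(N) = sqrt(60 + N) (o(N) = sqrt(N - 12*(-5)) = sqrt(N + 60) = sqrt(60 + N))
6*o(-3) = 6*sqrt(60 - 3) = 6*sqrt(57)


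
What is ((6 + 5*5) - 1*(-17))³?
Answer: 110592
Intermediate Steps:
((6 + 5*5) - 1*(-17))³ = ((6 + 25) + 17)³ = (31 + 17)³ = 48³ = 110592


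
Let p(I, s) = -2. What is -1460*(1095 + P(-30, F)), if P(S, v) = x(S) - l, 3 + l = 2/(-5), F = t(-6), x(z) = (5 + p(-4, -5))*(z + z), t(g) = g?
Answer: -1340864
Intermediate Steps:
x(z) = 6*z (x(z) = (5 - 2)*(z + z) = 3*(2*z) = 6*z)
F = -6
l = -17/5 (l = -3 + 2/(-5) = -3 + 2*(-1/5) = -3 - 2/5 = -17/5 ≈ -3.4000)
P(S, v) = 17/5 + 6*S (P(S, v) = 6*S - 1*(-17/5) = 6*S + 17/5 = 17/5 + 6*S)
-1460*(1095 + P(-30, F)) = -1460*(1095 + (17/5 + 6*(-30))) = -1460*(1095 + (17/5 - 180)) = -1460*(1095 - 883/5) = -1460*4592/5 = -1340864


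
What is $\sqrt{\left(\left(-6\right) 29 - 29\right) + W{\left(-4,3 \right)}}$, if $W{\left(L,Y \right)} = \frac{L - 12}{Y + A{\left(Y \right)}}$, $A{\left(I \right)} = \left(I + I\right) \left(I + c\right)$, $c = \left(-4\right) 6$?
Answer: $\frac{i \sqrt{3069219}}{123} \approx 14.243 i$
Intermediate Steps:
$c = -24$
$A{\left(I \right)} = 2 I \left(-24 + I\right)$ ($A{\left(I \right)} = \left(I + I\right) \left(I - 24\right) = 2 I \left(-24 + I\right)$)
$W{\left(L,Y \right)} = \frac{-12 + L}{Y + 2 Y \left(-24 + Y\right)}$ ($W{\left(L,Y \right)} = \frac{L - 12}{Y + 2 Y \left(-24 + Y\right)} = \frac{-12 + L}{Y + 2 Y \left(-24 + Y\right)}$)
$\sqrt{\left(\left(-6\right) 29 - 29\right) + W{\left(-4,3 \right)}} = \sqrt{\left(\left(-6\right) 29 - 29\right) + \frac{-12 - 4}{3 \left(-47 + 2 \cdot 3\right)}} = \sqrt{\left(-174 - 29\right) + \frac{1}{3} \frac{1}{-47 + 6} \left(-16\right)} = \sqrt{-203 + \frac{1}{3} \frac{1}{-41} \left(-16\right)} = \sqrt{-203 + \frac{1}{3} \left(- \frac{1}{41}\right) \left(-16\right)} = \sqrt{-203 + \frac{16}{123}} = \sqrt{- \frac{24953}{123}} = \frac{i \sqrt{3069219}}{123}$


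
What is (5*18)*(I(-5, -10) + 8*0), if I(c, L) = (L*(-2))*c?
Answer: -9000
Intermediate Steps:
I(c, L) = -2*L*c (I(c, L) = (-2*L)*c = -2*L*c)
(5*18)*(I(-5, -10) + 8*0) = (5*18)*(-2*(-10)*(-5) + 8*0) = 90*(-100 + 0) = 90*(-100) = -9000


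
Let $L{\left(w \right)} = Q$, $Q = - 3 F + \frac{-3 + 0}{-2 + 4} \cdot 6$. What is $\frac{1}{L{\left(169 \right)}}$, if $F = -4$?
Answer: $\frac{1}{3} \approx 0.33333$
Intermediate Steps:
$Q = 3$ ($Q = \left(-3\right) \left(-4\right) + \frac{-3 + 0}{-2 + 4} \cdot 6 = 12 + - \frac{3}{2} \cdot 6 = 12 + \left(-3\right) \frac{1}{2} \cdot 6 = 12 - 9 = 3$)
$L{\left(w \right)} = 3$
$\frac{1}{L{\left(169 \right)}} = \frac{1}{3}$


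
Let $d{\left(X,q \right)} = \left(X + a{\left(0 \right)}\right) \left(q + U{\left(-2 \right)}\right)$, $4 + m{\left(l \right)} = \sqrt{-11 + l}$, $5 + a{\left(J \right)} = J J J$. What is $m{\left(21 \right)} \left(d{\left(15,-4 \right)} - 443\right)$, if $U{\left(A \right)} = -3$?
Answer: $2052 - 513 \sqrt{10} \approx 429.75$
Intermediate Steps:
$a{\left(J \right)} = -5 + J^{3}$ ($a{\left(J \right)} = -5 + J J J = -5 + J^{2} J = -5 + J^{3}$)
$m{\left(l \right)} = -4 + \sqrt{-11 + l}$
$d{\left(X,q \right)} = \left(-5 + X\right) \left(-3 + q\right)$ ($d{\left(X,q \right)} = \left(X - \left(5 - 0^{3}\right)\right) \left(q - 3\right) = \left(X + \left(-5 + 0\right)\right) \left(-3 + q\right) = \left(X - 5\right) \left(-3 + q\right) = \left(-5 + X\right) \left(-3 + q\right)$)
$m{\left(21 \right)} \left(d{\left(15,-4 \right)} - 443\right) = \left(-4 + \sqrt{-11 + 21}\right) \left(\left(15 - -20 - 45 + 15 \left(-4\right)\right) - 443\right) = \left(-4 + \sqrt{10}\right) \left(\left(15 + 20 - 45 - 60\right) - 443\right) = \left(-4 + \sqrt{10}\right) \left(-70 - 443\right) = \left(-4 + \sqrt{10}\right) \left(-513\right) = 2052 - 513 \sqrt{10}$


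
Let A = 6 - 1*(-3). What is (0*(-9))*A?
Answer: 0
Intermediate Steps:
A = 9 (A = 6 + 3 = 9)
(0*(-9))*A = (0*(-9))*9 = 0*9 = 0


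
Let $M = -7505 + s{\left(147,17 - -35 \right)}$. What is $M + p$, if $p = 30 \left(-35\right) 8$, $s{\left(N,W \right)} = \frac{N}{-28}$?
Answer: $- \frac{63641}{4} \approx -15910.0$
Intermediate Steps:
$s{\left(N,W \right)} = - \frac{N}{28}$ ($s{\left(N,W \right)} = N \left(- \frac{1}{28}\right) = - \frac{N}{28}$)
$p = -8400$ ($p = \left(-1050\right) 8 = -8400$)
$M = - \frac{30041}{4}$ ($M = -7505 - \frac{21}{4} = - \frac{30041}{4} \approx -7510.3$)
$M + p = - \frac{30041}{4} - 8400 = - \frac{63641}{4}$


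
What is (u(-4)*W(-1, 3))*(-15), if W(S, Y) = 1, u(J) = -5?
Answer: 75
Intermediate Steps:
(u(-4)*W(-1, 3))*(-15) = -5*1*(-15) = -5*(-15) = 75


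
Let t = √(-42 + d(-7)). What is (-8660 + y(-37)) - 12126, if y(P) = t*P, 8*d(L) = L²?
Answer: -20786 - 37*I*√574/4 ≈ -20786.0 - 221.61*I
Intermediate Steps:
d(L) = L²/8
t = I*√574/4 (t = √(-42 + (⅛)*(-7)²) = √(-42 + (⅛)*49) = √(-42 + 49/8) = √(-287/8) = I*√574/4 ≈ 5.9896*I)
y(P) = I*P*√574/4 (y(P) = (I*√574/4)*P = I*P*√574/4)
(-8660 + y(-37)) - 12126 = (-8660 + (¼)*I*(-37)*√574) - 12126 = (-8660 - 37*I*√574/4) - 12126 = -20786 - 37*I*√574/4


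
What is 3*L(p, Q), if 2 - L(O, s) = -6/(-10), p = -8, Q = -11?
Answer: 21/5 ≈ 4.2000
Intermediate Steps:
L(O, s) = 7/5 (L(O, s) = 2 - (-6)/(-10) = 2 - (-6)*(-1)/10 = 2 - 1*⅗ = 2 - ⅗ = 7/5)
3*L(p, Q) = 3*(7/5) = 21/5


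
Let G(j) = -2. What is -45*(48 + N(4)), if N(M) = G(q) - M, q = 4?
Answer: -1890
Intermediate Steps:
N(M) = -2 - M
-45*(48 + N(4)) = -45*(48 + (-2 - 1*4)) = -45*(48 + (-2 - 4)) = -45*(48 - 6) = -45*42 = -1890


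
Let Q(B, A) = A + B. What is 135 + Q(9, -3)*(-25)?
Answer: -15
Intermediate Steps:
135 + Q(9, -3)*(-25) = 135 + (-3 + 9)*(-25) = 135 + 6*(-25) = 135 - 150 = -15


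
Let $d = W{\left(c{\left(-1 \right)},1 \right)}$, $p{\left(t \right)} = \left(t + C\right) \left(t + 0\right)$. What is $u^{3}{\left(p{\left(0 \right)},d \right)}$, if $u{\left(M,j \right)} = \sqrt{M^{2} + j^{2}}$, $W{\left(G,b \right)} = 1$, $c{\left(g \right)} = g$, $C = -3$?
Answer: $1$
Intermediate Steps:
$p{\left(t \right)} = t \left(-3 + t\right)$ ($p{\left(t \right)} = \left(t - 3\right) \left(t + 0\right) = \left(-3 + t\right) t = t \left(-3 + t\right)$)
$d = 1$
$u^{3}{\left(p{\left(0 \right)},d \right)} = \left(\sqrt{\left(0 \left(-3 + 0\right)\right)^{2} + 1^{2}}\right)^{3} = \left(\sqrt{\left(0 \left(-3\right)\right)^{2} + 1}\right)^{3} = \left(\sqrt{0^{2} + 1}\right)^{3} = \left(\sqrt{0 + 1}\right)^{3} = \left(\sqrt{1}\right)^{3} = 1^{3} = 1$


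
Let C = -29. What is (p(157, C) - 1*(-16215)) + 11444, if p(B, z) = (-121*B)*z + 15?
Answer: 578587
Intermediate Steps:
p(B, z) = 15 - 121*B*z (p(B, z) = -121*B*z + 15 = 15 - 121*B*z)
(p(157, C) - 1*(-16215)) + 11444 = ((15 - 121*157*(-29)) - 1*(-16215)) + 11444 = ((15 + 550913) + 16215) + 11444 = (550928 + 16215) + 11444 = 567143 + 11444 = 578587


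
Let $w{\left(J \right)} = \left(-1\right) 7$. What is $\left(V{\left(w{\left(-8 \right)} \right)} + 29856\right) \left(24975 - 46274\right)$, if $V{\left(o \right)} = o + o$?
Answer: $-635604758$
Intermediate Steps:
$w{\left(J \right)} = -7$
$V{\left(o \right)} = 2 o$
$\left(V{\left(w{\left(-8 \right)} \right)} + 29856\right) \left(24975 - 46274\right) = \left(2 \left(-7\right) + 29856\right) \left(24975 - 46274\right) = \left(-14 + 29856\right) \left(-21299\right) = 29842 \left(-21299\right) = -635604758$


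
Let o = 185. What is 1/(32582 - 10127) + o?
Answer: 4154176/22455 ≈ 185.00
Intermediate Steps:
1/(32582 - 10127) + o = 1/(32582 - 10127) + 185 = 1/22455 + 185 = 4154176/22455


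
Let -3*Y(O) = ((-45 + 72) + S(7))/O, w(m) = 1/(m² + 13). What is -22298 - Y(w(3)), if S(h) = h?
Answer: -66146/3 ≈ -22049.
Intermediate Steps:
w(m) = 1/(13 + m²)
Y(O) = -34/(3*O) (Y(O) = -((-45 + 72) + 7)/(3*O) = -(27 + 7)/(3*O) = -34/(3*O))
-22298 - Y(w(3)) = -22298 - (-34)/(3*(1/(13 + 3²))) = -22298 - (-34)/(3*(1/(13 + 9))) = -22298 - (-34)/(3*(1/22)) = -22298 - (-34)/(3*1/22) = -22298 - (-34)*22/3 = -22298 - 1*(-748/3) = -22298 + 748/3 = -66146/3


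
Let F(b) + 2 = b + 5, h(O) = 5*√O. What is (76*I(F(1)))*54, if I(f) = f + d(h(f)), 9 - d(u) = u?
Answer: 12312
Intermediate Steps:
d(u) = 9 - u
F(b) = 3 + b (F(b) = -2 + (b + 5) = -2 + (5 + b) = 3 + b)
I(f) = 9 + f - 5*√f (I(f) = f + (9 - 5*√f) = 9 + f - 5*√f)
(76*I(F(1)))*54 = (76*(9 + (3 + 1) - 5*√(3 + 1)))*54 = (76*(9 + 4 - 5*√4))*54 = (76*(9 + 4 - 5*2))*54 = (76*(9 + 4 - 10))*54 = (76*3)*54 = 228*54 = 12312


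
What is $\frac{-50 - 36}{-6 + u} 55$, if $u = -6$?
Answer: $\frac{2365}{6} \approx 394.17$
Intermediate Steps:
$\frac{-50 - 36}{-6 + u} 55 = \frac{-50 - 36}{-6 - 6} \cdot 55 = - \frac{86}{-12} \cdot 55 = \left(-86\right) \left(- \frac{1}{12}\right) 55 = \frac{43}{6} \cdot 55 = \frac{2365}{6}$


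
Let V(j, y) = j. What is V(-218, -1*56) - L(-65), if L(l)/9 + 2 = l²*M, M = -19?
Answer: 722275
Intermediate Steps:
L(l) = -18 - 171*l² (L(l) = -18 + 9*(l²*(-19)) = -18 + 9*(-19*l²) = -18 - 171*l²)
V(-218, -1*56) - L(-65) = -218 - (-18 - 171*(-65)²) = -218 - (-18 - 171*4225) = -218 - (-18 - 722475) = -218 - 1*(-722493) = -218 + 722493 = 722275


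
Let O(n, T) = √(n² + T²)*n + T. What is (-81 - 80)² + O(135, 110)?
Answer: 26031 + 675*√1213 ≈ 49540.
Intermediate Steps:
O(n, T) = T + n*√(T² + n²) (O(n, T) = √(T² + n²)*n + T = n*√(T² + n²) + T = T + n*√(T² + n²))
(-81 - 80)² + O(135, 110) = (-81 - 80)² + (110 + 135*√(110² + 135²)) = (-161)² + (110 + 135*√(12100 + 18225)) = 25921 + (110 + 135*√30325) = 25921 + (110 + 135*(5*√1213)) = 25921 + (110 + 675*√1213) = 26031 + 675*√1213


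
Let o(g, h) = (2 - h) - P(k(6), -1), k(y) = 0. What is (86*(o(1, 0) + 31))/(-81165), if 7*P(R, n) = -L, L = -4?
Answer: -19522/568155 ≈ -0.034360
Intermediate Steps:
P(R, n) = 4/7 (P(R, n) = (-1*(-4))/7 = (⅐)*4 = 4/7)
o(g, h) = 10/7 - h (o(g, h) = (2 - h) - 1*4/7 = (2 - h) - 4/7 = 10/7 - h)
(86*(o(1, 0) + 31))/(-81165) = (86*((10/7 - 1*0) + 31))/(-81165) = (86*((10/7 + 0) + 31))*(-1/81165) = (86*(10/7 + 31))*(-1/81165) = (86*(227/7))*(-1/81165) = (19522/7)*(-1/81165) = -19522/568155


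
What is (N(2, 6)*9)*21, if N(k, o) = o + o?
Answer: 2268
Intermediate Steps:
N(k, o) = 2*o
(N(2, 6)*9)*21 = ((2*6)*9)*21 = (12*9)*21 = 108*21 = 2268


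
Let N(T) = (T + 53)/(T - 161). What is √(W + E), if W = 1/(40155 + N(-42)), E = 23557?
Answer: 3*√173919243285375086/8151454 ≈ 153.48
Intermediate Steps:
N(T) = (53 + T)/(-161 + T)
W = 203/8151454 (W = 1/(40155 + (53 - 42)/(-161 - 42)) = 1/(40155 + 11/(-203)) = 1/(40155 - 1/203*11) = 1/(40155 - 11/203) = 1/(8151454/203) = 203/8151454 ≈ 2.4904e-5)
√(W + E) = √(203/8151454 + 23557) = √(192023802081/8151454) = 3*√173919243285375086/8151454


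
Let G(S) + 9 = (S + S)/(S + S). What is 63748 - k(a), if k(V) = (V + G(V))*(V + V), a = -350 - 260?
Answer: -690212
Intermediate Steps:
a = -610
G(S) = -8 (G(S) = -9 + (S + S)/(S + S) = -9 + (2*S)/((2*S)) = -9 + (2*S)*(1/(2*S)) = -9 + 1 = -8)
k(V) = 2*V*(-8 + V) (k(V) = (V - 8)*(V + V) = (-8 + V)*(2*V) = 2*V*(-8 + V))
63748 - k(a) = 63748 - 2*(-610)*(-8 - 610) = 63748 - 2*(-610)*(-618) = 63748 - 1*753960 = 63748 - 753960 = -690212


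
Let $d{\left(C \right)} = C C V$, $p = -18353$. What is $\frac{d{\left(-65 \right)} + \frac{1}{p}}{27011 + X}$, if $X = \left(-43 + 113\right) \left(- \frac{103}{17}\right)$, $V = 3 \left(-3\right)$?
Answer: $- \frac{11863838042}{8295133881} \approx -1.4302$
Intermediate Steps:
$V = -9$
$X = - \frac{7210}{17}$ ($X = 70 \left(\left(-103\right) \frac{1}{17}\right) = 70 \left(- \frac{103}{17}\right) = - \frac{7210}{17} \approx -424.12$)
$d{\left(C \right)} = - 9 C^{2}$ ($d{\left(C \right)} = C C \left(-9\right) = C^{2} \left(-9\right) = - 9 C^{2}$)
$\frac{d{\left(-65 \right)} + \frac{1}{p}}{27011 + X} = \frac{- 9 \left(-65\right)^{2} + \frac{1}{-18353}}{27011 - \frac{7210}{17}} = \frac{\left(-9\right) 4225 - \frac{1}{18353}}{\frac{451977}{17}} = \left(-38025 - \frac{1}{18353}\right) \frac{17}{451977} = \left(- \frac{697872826}{18353}\right) \frac{17}{451977} = - \frac{11863838042}{8295133881}$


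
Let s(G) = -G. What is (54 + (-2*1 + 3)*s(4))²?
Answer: 2500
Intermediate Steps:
(54 + (-2*1 + 3)*s(4))² = (54 + (-2*1 + 3)*(-1*4))² = (54 + (-2 + 3)*(-4))² = (54 + 1*(-4))² = (54 - 4)² = 50² = 2500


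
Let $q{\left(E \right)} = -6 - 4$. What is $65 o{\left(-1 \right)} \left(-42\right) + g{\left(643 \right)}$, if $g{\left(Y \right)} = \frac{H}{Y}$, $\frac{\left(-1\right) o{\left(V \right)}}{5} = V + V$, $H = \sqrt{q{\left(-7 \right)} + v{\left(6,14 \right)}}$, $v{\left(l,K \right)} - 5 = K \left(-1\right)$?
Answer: $-27300 + \frac{i \sqrt{19}}{643} \approx -27300.0 + 0.006779 i$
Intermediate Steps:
$q{\left(E \right)} = -10$
$v{\left(l,K \right)} = 5 - K$ ($v{\left(l,K \right)} = 5 + K \left(-1\right) = 5 - K$)
$H = i \sqrt{19}$ ($H = \sqrt{-10 + \left(5 - 14\right)} = \sqrt{-10 - 9} = \sqrt{-19} = i \sqrt{19} \approx 4.3589 i$)
$o{\left(V \right)} = - 10 V$ ($o{\left(V \right)} = - 5 \left(V + V\right) = - 5 \cdot 2 V = - 10 V$)
$g{\left(Y \right)} = \frac{i \sqrt{19}}{Y}$
$65 o{\left(-1 \right)} \left(-42\right) + g{\left(643 \right)} = 65 \left(\left(-10\right) \left(-1\right)\right) \left(-42\right) + \frac{i \sqrt{19}}{643} = 65 \cdot 10 \left(-42\right) + i \sqrt{19} \cdot \frac{1}{643} = 650 \left(-42\right) + \frac{i \sqrt{19}}{643} = -27300 + \frac{i \sqrt{19}}{643}$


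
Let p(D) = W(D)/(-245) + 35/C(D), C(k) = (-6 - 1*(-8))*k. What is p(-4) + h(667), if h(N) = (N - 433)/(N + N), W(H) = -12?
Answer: -5426173/1307320 ≈ -4.1506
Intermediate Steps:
C(k) = 2*k (C(k) = (-6 + 8)*k = 2*k)
h(N) = (-433 + N)/(2*N) (h(N) = (-433 + N)/((2*N)) = (-433 + N)*(1/(2*N)) = (-433 + N)/(2*N))
p(D) = 12/245 + 35/(2*D) (p(D) = -12/(-245) + 35/((2*D)) = -12*(-1/245) + 35*(1/(2*D)) = 12/245 + 35/(2*D))
p(-4) + h(667) = (1/490)*(8575 + 24*(-4))/(-4) + (½)*(-433 + 667)/667 = (1/490)*(-¼)*(8575 - 96) + (½)*(1/667)*234 = (1/490)*(-¼)*8479 + 117/667 = -8479/1960 + 117/667 = -5426173/1307320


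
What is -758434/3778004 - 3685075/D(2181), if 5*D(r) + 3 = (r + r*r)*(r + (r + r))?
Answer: -11842772557240901/58819286198682006 ≈ -0.20134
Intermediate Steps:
D(r) = -3/5 + 3*r*(r + r**2)/5 (D(r) = -3/5 + ((r + r*r)*(r + (r + r)))/5 = -3/5 + ((r + r**2)*(r + 2*r))/5 = -3/5 + ((r + r**2)*(3*r))/5 = -3/5 + (3*r*(r + r**2))/5 = -3/5 + 3*r*(r + r**2)/5)
-758434/3778004 - 3685075/D(2181) = -758434/3778004 - 3685075/(-3/5 + (3/5)*2181**2 + (3/5)*2181**3) = -758434*1/3778004 - 3685075/(-3/5 + (3/5)*4756761 + (3/5)*10374495741) = -379217/1889002 - 3685075/(-3/5 + 14270283/5 + 31123487223/5) = -379217/1889002 - 3685075/31137757503/5 = -379217/1889002 - 3685075*5/31137757503 = -379217/1889002 - 18425375/31137757503 = -11842772557240901/58819286198682006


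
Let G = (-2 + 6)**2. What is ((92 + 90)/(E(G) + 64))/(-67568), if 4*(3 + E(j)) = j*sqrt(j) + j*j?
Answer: -91/4763544 ≈ -1.9103e-5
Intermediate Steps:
G = 16 (G = 4**2 = 16)
E(j) = -3 + j**2/4 + j**(3/2)/4 (E(j) = -3 + (j*sqrt(j) + j*j)/4 = -3 + (j**(3/2) + j**2)/4 = -3 + (j**2 + j**(3/2))/4 = -3 + (j**2/4 + j**(3/2)/4) = -3 + j**2/4 + j**(3/2)/4)
((92 + 90)/(E(G) + 64))/(-67568) = ((92 + 90)/((-3 + (1/4)*16**2 + 16**(3/2)/4) + 64))/(-67568) = (182/((-3 + (1/4)*256 + (1/4)*64) + 64))*(-1/67568) = (182/((-3 + 64 + 16) + 64))*(-1/67568) = (182/(77 + 64))*(-1/67568) = (182/141)*(-1/67568) = -91/4763544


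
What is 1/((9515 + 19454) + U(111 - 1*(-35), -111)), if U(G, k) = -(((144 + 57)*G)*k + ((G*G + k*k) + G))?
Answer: 1/3252592 ≈ 3.0745e-7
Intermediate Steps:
U(G, k) = -G - G² - k² - 201*G*k (U(G, k) = -((201*G)*k + ((G² + k²) + G)) = -(201*G*k + (G + G² + k²)) = -(G + G² + k² + 201*G*k) = -G - G² - k² - 201*G*k)
1/((9515 + 19454) + U(111 - 1*(-35), -111)) = 1/((9515 + 19454) + (-(111 - 1*(-35)) - (111 - 1*(-35))² - 1*(-111)² - 201*(111 - 1*(-35))*(-111))) = 1/(28969 + (-(111 + 35) - (111 + 35)² - 1*12321 - 201*(111 + 35)*(-111))) = 1/(28969 + (-1*146 - 1*146² - 12321 - 201*146*(-111))) = 1/(28969 + (-146 - 1*21316 - 12321 + 3257406)) = 1/(28969 + (-146 - 21316 - 12321 + 3257406)) = 1/(28969 + 3223623) = 1/3252592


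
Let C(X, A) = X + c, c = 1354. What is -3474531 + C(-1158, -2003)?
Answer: -3474335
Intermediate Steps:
C(X, A) = 1354 + X (C(X, A) = X + 1354 = 1354 + X)
-3474531 + C(-1158, -2003) = -3474531 + (1354 - 1158) = -3474531 + 196 = -3474335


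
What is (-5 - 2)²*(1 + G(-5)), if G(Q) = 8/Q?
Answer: -147/5 ≈ -29.400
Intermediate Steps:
(-5 - 2)²*(1 + G(-5)) = (-5 - 2)²*(1 + 8/(-5)) = (-7)²*(1 + 8*(-⅕)) = 49*(1 - 8/5) = 49*(-⅗) = -147/5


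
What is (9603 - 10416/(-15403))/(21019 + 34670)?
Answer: 49308475/285925889 ≈ 0.17245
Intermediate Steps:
(9603 - 10416/(-15403))/(21019 + 34670) = (9603 - 10416*(-1/15403))/55689 = (9603 + 10416/15403)*(1/55689) = (147925425/15403)*(1/55689) = 49308475/285925889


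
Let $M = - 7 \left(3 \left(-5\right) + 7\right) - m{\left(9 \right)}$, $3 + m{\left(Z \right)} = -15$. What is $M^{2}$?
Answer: $5476$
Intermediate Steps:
$m{\left(Z \right)} = -18$ ($m{\left(Z \right)} = -3 - 15 = -18$)
$M = 74$ ($M = - 7 \left(3 \left(-5\right) + 7\right) - -18 = - 7 \left(-15 + 7\right) + 18 = \left(-7\right) \left(-8\right) + 18 = 56 + 18 = 74$)
$M^{2} = 74^{2} = 5476$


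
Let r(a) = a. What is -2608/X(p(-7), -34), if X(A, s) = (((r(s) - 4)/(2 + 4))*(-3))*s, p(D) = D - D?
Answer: 1304/323 ≈ 4.0372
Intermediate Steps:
p(D) = 0
X(A, s) = s*(2 - s/2) (X(A, s) = (((s - 4)/(2 + 4))*(-3))*s = (((-4 + s)/6)*(-3))*s = (((-4 + s)*(⅙))*(-3))*s = ((-⅔ + s/6)*(-3))*s = (2 - s/2)*s = s*(2 - s/2))
-2608/X(p(-7), -34) = -2608*(-1/(17*(4 - 1*(-34)))) = -2608*(-1/(17*(4 + 34))) = -2608/((½)*(-34)*38) = -2608/(-646) = -2608*(-1/646) = 1304/323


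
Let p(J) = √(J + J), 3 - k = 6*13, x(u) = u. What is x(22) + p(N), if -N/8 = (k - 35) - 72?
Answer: 22 + 4*√182 ≈ 75.963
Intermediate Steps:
k = -75 (k = 3 - 6*13 = 3 - 1*78 = 3 - 78 = -75)
N = 1456 (N = -8*((-75 - 35) - 72) = -8*(-110 - 72) = -8*(-182) = 1456)
p(J) = √2*√J (p(J) = √(2*J) = √2*√J)
x(22) + p(N) = 22 + √2*√1456 = 22 + √2*(4*√91) = 22 + 4*√182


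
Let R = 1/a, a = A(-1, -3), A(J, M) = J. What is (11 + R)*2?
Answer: 20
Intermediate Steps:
a = -1
R = -1 (R = 1/(-1) = -1)
(11 + R)*2 = (11 - 1)*2 = 10*2 = 20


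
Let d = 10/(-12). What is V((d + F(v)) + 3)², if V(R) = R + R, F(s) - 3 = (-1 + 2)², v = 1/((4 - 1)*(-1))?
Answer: 1369/9 ≈ 152.11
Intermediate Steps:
v = -⅓ (v = -1/3 = (⅓)*(-1) = -⅓ ≈ -0.33333)
F(s) = 4 (F(s) = 3 + (-1 + 2)² = 3 + 1² = 3 + 1 = 4)
d = -⅚ (d = 10*(-1/12) = -⅚ ≈ -0.83333)
V(R) = 2*R
V((d + F(v)) + 3)² = (2*((-⅚ + 4) + 3))² = (2*(19/6 + 3))² = (2*(37/6))² = (37/3)² = 1369/9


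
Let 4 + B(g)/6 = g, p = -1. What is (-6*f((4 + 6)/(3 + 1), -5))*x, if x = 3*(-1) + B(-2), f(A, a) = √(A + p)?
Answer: 117*√6 ≈ 286.59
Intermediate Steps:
B(g) = -24 + 6*g
f(A, a) = √(-1 + A) (f(A, a) = √(A - 1) = √(-1 + A))
x = -39 (x = 3*(-1) + (-24 + 6*(-2)) = -3 + (-24 - 12) = -3 - 36 = -39)
(-6*f((4 + 6)/(3 + 1), -5))*x = -6*√(-1 + (4 + 6)/(3 + 1))*(-39) = -6*√(-1 + 10/4)*(-39) = -6*√(-1 + 10*(¼))*(-39) = -6*√(-1 + 5/2)*(-39) = -3*√6*(-39) = 117*√6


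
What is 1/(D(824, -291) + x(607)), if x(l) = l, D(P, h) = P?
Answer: 1/1431 ≈ 0.00069881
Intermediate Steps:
1/(D(824, -291) + x(607)) = 1/(824 + 607) = 1/1431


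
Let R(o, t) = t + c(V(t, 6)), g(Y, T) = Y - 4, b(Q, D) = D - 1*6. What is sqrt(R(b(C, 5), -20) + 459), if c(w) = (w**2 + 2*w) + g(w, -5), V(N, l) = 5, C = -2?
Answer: 5*sqrt(19) ≈ 21.794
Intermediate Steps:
b(Q, D) = -6 + D (b(Q, D) = D - 6 = -6 + D)
g(Y, T) = -4 + Y
c(w) = -4 + w**2 + 3*w (c(w) = (w**2 + 2*w) + (-4 + w) = -4 + w**2 + 3*w)
R(o, t) = 36 + t (R(o, t) = t + (-4 + 5**2 + 3*5) = t + (-4 + 25 + 15) = t + 36 = 36 + t)
sqrt(R(b(C, 5), -20) + 459) = sqrt((36 - 20) + 459) = sqrt(16 + 459) = sqrt(475) = 5*sqrt(19)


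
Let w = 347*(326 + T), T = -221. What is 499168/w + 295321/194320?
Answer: 8872651/582960 ≈ 15.220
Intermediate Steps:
w = 36435 (w = 347*(326 - 221) = 347*105 = 36435)
499168/w + 295321/194320 = 499168/36435 + 295321/194320 = 8872651/582960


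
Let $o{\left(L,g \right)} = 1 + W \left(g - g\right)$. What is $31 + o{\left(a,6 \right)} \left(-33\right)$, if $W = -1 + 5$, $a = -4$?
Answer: $-2$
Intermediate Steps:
$W = 4$
$o{\left(L,g \right)} = 1$ ($o{\left(L,g \right)} = 1 + 4 \left(g - g\right) = 1 + 4 \cdot 0 = 1 + 0 = 1$)
$31 + o{\left(a,6 \right)} \left(-33\right) = 31 + 1 \left(-33\right) = 31 - 33 = -2$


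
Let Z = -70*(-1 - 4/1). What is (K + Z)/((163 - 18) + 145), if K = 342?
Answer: 346/145 ≈ 2.3862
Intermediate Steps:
Z = 350 (Z = -70*(-1 - 4*1) = -70*(-1 - 4) = -70*(-5) = 350)
(K + Z)/((163 - 18) + 145) = (342 + 350)/((163 - 18) + 145) = 692/(145 + 145) = 692/290 = 692*(1/290) = 346/145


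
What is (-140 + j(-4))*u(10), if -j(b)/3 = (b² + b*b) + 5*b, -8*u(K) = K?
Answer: 220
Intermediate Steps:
u(K) = -K/8
j(b) = -15*b - 6*b² (j(b) = -3*((b² + b*b) + 5*b) = -3*((b² + b²) + 5*b) = -3*(2*b² + 5*b) = -15*b - 6*b²)
(-140 + j(-4))*u(10) = (-140 - 3*(-4)*(5 + 2*(-4)))*(-⅛*10) = (-140 - 3*(-4)*(5 - 8))*(-5/4) = (-140 - 3*(-4)*(-3))*(-5/4) = (-140 - 36)*(-5/4) = -176*(-5/4) = 220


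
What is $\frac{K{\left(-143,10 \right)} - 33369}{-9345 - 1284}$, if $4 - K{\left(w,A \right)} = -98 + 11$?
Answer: $\frac{33278}{10629} \approx 3.1309$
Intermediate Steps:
$K{\left(w,A \right)} = 91$ ($K{\left(w,A \right)} = 4 - \left(-98 + 11\right) = 4 - -87 = 4 + 87 = 91$)
$\frac{K{\left(-143,10 \right)} - 33369}{-9345 - 1284} = \frac{91 - 33369}{-9345 - 1284} = - \frac{33278}{-10629} = \left(-33278\right) \left(- \frac{1}{10629}\right) = \frac{33278}{10629}$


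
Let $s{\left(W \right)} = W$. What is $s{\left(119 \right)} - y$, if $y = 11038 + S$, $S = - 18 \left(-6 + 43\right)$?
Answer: $-10253$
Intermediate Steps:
$S = -666$ ($S = \left(-18\right) 37 = -666$)
$y = 10372$ ($y = 11038 - 666 = 10372$)
$s{\left(119 \right)} - y = 119 - 10372 = -10253$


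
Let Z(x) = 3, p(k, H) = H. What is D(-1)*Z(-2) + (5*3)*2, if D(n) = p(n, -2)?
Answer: 24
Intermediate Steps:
D(n) = -2
D(-1)*Z(-2) + (5*3)*2 = -2*3 + (5*3)*2 = -6 + 15*2 = -6 + 30 = 24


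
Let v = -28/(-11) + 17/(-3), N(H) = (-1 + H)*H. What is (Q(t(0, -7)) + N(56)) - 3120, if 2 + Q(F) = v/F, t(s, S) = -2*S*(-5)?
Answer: -96917/2310 ≈ -41.955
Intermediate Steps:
t(s, S) = 10*S
N(H) = H*(-1 + H)
v = -103/33 (v = -28*(-1/11) + 17*(-1/3) = 28/11 - 17/3 = -103/33 ≈ -3.1212)
Q(F) = -2 - 103/(33*F)
(Q(t(0, -7)) + N(56)) - 3120 = ((-2 - 103/(33*(10*(-7)))) + 56*(-1 + 56)) - 3120 = ((-2 - 103/33/(-70)) + 56*55) - 3120 = ((-2 - 103/33*(-1/70)) + 3080) - 3120 = ((-2 + 103/2310) + 3080) - 3120 = (-4517/2310 + 3080) - 3120 = 7110283/2310 - 3120 = -96917/2310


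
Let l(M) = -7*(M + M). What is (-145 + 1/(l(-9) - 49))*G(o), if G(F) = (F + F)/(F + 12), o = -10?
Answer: 111640/77 ≈ 1449.9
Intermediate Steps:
l(M) = -14*M
G(F) = 2*F/(12 + F) (G(F) = (2*F)/(12 + F) = 2*F/(12 + F))
(-145 + 1/(l(-9) - 49))*G(o) = (-145 + 1/(-14*(-9) - 49))*(2*(-10)/(12 - 10)) = (-145 + 1/(126 - 49))*(2*(-10)/2) = (-145 + 1/77)*(2*(-10)*(1/2)) = (-145 + 1/77)*(-10) = -11164/77*(-10) = 111640/77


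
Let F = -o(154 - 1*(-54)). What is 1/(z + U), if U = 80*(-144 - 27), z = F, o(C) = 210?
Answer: -1/13890 ≈ -7.1994e-5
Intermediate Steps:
F = -210 (F = -1*210 = -210)
z = -210
U = -13680 (U = 80*(-171) = -13680)
1/(z + U) = 1/(-210 - 13680) = 1/(-13890) = -1/13890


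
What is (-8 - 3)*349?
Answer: -3839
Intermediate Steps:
(-8 - 3)*349 = -11*349 = -3839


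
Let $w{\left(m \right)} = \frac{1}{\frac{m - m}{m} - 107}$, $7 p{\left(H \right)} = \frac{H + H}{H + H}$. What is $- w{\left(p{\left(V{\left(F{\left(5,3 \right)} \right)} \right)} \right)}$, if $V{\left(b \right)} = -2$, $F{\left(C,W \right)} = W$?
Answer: $\frac{1}{107} \approx 0.0093458$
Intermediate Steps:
$p{\left(H \right)} = \frac{1}{7}$ ($p{\left(H \right)} = \frac{\left(H + H\right) \frac{1}{H + H}}{7} = \frac{2 H \frac{1}{2 H}}{7} = \frac{1}{7} \cdot 1 = \frac{1}{7}$)
$w{\left(m \right)} = - \frac{1}{107}$ ($w{\left(m \right)} = \frac{1}{\frac{0}{m} - 107} = \frac{1}{0 - 107} = \frac{1}{-107} = - \frac{1}{107}$)
$- w{\left(p{\left(V{\left(F{\left(5,3 \right)} \right)} \right)} \right)} = \left(-1\right) \left(- \frac{1}{107}\right) = \frac{1}{107}$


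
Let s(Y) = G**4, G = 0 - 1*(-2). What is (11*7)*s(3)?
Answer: 1232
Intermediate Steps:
G = 2 (G = 0 + 2 = 2)
s(Y) = 16 (s(Y) = 2**4 = 16)
(11*7)*s(3) = (11*7)*16 = 77*16 = 1232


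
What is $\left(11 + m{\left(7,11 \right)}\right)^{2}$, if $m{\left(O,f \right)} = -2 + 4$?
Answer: $169$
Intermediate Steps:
$m{\left(O,f \right)} = 2$
$\left(11 + m{\left(7,11 \right)}\right)^{2} = \left(11 + 2\right)^{2} = 13^{2} = 169$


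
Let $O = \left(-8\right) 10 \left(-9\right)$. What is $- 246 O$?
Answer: $-177120$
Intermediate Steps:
$O = 720$ ($O = \left(-80\right) \left(-9\right) = 720$)
$- 246 O = \left(-246\right) 720 = -177120$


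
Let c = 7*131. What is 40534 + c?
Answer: 41451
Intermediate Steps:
c = 917
40534 + c = 40534 + 917 = 41451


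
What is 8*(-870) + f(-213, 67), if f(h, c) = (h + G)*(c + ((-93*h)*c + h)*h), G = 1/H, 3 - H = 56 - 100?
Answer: 2829314190910/47 ≈ 6.0198e+10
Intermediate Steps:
H = 47 (H = 3 - (56 - 100) = 3 - 1*(-44) = 3 + 44 = 47)
G = 1/47 ≈ 0.021277
f(h, c) = (1/47 + h)*(c + h*(h - 93*c*h)) (f(h, c) = (h + 1/47)*(c + ((-93*h)*c + h)*h) = (1/47 + h)*(c + (-93*c*h + h)*h) = (1/47 + h)*(c + (h - 93*c*h)*h) = (1/47 + h)*(c + h*(h - 93*c*h)))
8*(-870) + f(-213, 67) = 8*(-870) + ((-213)³ + (1/47)*67 + (1/47)*(-213)² + 67*(-213) - 93*67*(-213)³ - 93/47*67*(-213)²) = -6960 + (-9663597 + 67/47 + (1/47)*45369 - 14271 - 93*67*(-9663597) - 93/47*67*45369) = -6960 + (-9663597 + 67/47 + 45369/47 - 14271 + 60213872907 - 282694239/47) = -6960 + 2829314518030/47 = 2829314190910/47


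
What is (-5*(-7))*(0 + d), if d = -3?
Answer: -105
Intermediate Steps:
(-5*(-7))*(0 + d) = (-5*(-7))*(0 - 3) = 35*(-3) = -105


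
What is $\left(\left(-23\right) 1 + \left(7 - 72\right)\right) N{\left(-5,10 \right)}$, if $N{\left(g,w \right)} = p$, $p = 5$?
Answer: $-440$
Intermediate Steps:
$N{\left(g,w \right)} = 5$
$\left(\left(-23\right) 1 + \left(7 - 72\right)\right) N{\left(-5,10 \right)} = \left(\left(-23\right) 1 + \left(7 - 72\right)\right) 5 = \left(-23 + \left(7 - 72\right)\right) 5 = \left(-23 - 65\right) 5 = \left(-88\right) 5 = -440$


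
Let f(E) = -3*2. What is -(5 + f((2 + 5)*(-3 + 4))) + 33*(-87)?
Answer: -2870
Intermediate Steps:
f(E) = -6
-(5 + f((2 + 5)*(-3 + 4))) + 33*(-87) = -(5 - 6) + 33*(-87) = -1*(-1) - 2871 = 1 - 2871 = -2870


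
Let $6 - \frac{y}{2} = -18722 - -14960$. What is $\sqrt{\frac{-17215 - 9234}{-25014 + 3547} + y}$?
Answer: $\frac{\sqrt{3473398403387}}{21467} \approx 86.817$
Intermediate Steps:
$y = 7536$ ($y = 12 - 2 \left(-18722 - -14960\right) = 12 - 2 \left(-18722 + 14960\right) = 12 - -7524 = 12 + 7524 = 7536$)
$\sqrt{\frac{-17215 - 9234}{-25014 + 3547} + y} = \sqrt{\frac{-17215 - 9234}{-25014 + 3547} + 7536} = \sqrt{- \frac{26449}{-21467} + 7536} = \sqrt{\left(-26449\right) \left(- \frac{1}{21467}\right) + 7536} = \sqrt{\frac{26449}{21467} + 7536} = \sqrt{\frac{161801761}{21467}} = \frac{\sqrt{3473398403387}}{21467}$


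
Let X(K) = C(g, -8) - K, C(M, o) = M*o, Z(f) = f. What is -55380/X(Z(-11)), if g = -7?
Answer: -55380/67 ≈ -826.57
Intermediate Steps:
X(K) = 56 - K (X(K) = -7*(-8) - K = 56 - K)
-55380/X(Z(-11)) = -55380/(56 - 1*(-11)) = -55380/(56 + 11) = -55380/67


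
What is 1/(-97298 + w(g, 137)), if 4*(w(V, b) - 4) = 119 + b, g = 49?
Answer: -1/97230 ≈ -1.0285e-5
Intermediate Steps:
w(V, b) = 135/4 + b/4 (w(V, b) = 4 + (119 + b)/4 = 4 + (119/4 + b/4) = 135/4 + b/4)
1/(-97298 + w(g, 137)) = 1/(-97298 + (135/4 + (¼)*137)) = 1/(-97298 + (135/4 + 137/4)) = 1/(-97298 + 68) = 1/(-97230) = -1/97230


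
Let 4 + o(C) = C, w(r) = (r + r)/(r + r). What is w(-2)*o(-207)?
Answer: -211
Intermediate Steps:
w(r) = 1 (w(r) = (2*r)/((2*r)) = (2*r)*(1/(2*r)) = 1)
o(C) = -4 + C
w(-2)*o(-207) = 1*(-4 - 207) = 1*(-211) = -211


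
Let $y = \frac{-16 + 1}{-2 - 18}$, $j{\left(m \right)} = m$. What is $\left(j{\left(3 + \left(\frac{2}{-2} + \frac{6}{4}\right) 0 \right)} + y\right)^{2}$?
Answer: $\frac{225}{16} \approx 14.063$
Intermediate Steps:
$y = \frac{3}{4}$ ($y = - \frac{15}{-20} = \left(-15\right) \left(- \frac{1}{20}\right) = \frac{3}{4} \approx 0.75$)
$\left(j{\left(3 + \left(\frac{2}{-2} + \frac{6}{4}\right) 0 \right)} + y\right)^{2} = \left(\left(3 + \left(\frac{2}{-2} + \frac{6}{4}\right) 0\right) + \frac{3}{4}\right)^{2} = \left(\left(3 + \left(2 \left(- \frac{1}{2}\right) + 6 \cdot \frac{1}{4}\right) 0\right) + \frac{3}{4}\right)^{2} = \left(\left(3 + \left(-1 + \frac{3}{2}\right) 0\right) + \frac{3}{4}\right)^{2} = \left(\left(3 + \frac{1}{2} \cdot 0\right) + \frac{3}{4}\right)^{2} = \left(\left(3 + 0\right) + \frac{3}{4}\right)^{2} = \left(3 + \frac{3}{4}\right)^{2} = \left(\frac{15}{4}\right)^{2} = \frac{225}{16}$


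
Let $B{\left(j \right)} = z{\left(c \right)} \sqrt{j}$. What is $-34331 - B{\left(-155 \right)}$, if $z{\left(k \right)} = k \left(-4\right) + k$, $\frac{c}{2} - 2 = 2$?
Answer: $-34331 + 24 i \sqrt{155} \approx -34331.0 + 298.8 i$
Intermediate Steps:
$c = 8$ ($c = 4 + 2 \cdot 2 = 4 + 4 = 8$)
$z{\left(k \right)} = - 3 k$ ($z{\left(k \right)} = - 4 k + k = - 3 k$)
$B{\left(j \right)} = - 24 \sqrt{j}$ ($B{\left(j \right)} = \left(-3\right) 8 \sqrt{j} = - 24 \sqrt{j}$)
$-34331 - B{\left(-155 \right)} = -34331 - - 24 \sqrt{-155} = -34331 - - 24 i \sqrt{155} = -34331 + 24 i \sqrt{155}$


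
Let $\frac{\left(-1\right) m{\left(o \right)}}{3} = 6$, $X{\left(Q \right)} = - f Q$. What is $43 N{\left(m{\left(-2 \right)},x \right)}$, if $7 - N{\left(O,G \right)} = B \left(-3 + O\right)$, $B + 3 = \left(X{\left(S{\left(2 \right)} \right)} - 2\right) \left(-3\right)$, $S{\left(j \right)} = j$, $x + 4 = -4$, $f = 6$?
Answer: $35518$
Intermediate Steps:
$x = -8$ ($x = -4 - 4 = -8$)
$X{\left(Q \right)} = - 6 Q$ ($X{\left(Q \right)} = \left(-1\right) 6 Q = - 6 Q$)
$B = 39$ ($B = -3 + \left(\left(-6\right) 2 - 2\right) \left(-3\right) = -3 + \left(-12 - 2\right) \left(-3\right) = -3 - -42 = -3 + 42 = 39$)
$m{\left(o \right)} = -18$ ($m{\left(o \right)} = \left(-3\right) 6 = -18$)
$N{\left(O,G \right)} = 124 - 39 O$ ($N{\left(O,G \right)} = 7 - 39 \left(-3 + O\right) = 7 - \left(-117 + 39 O\right) = 124 - 39 O$)
$43 N{\left(m{\left(-2 \right)},x \right)} = 43 \left(124 - -702\right) = 43 \left(124 + 702\right) = 43 \cdot 826 = 35518$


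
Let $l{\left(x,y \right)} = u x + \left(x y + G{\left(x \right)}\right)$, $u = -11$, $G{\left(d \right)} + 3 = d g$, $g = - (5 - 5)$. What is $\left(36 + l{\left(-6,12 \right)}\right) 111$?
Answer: $2997$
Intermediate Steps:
$g = 0$ ($g = \left(-1\right) 0 = 0$)
$G{\left(d \right)} = -3$ ($G{\left(d \right)} = -3 + d 0 = -3 + 0 = -3$)
$l{\left(x,y \right)} = -3 - 11 x + x y$ ($l{\left(x,y \right)} = - 11 x + \left(x y - 3\right) = - 11 x + \left(-3 + x y\right) = -3 - 11 x + x y$)
$\left(36 + l{\left(-6,12 \right)}\right) 111 = \left(36 - 9\right) 111 = 27 \cdot 111 = 2997$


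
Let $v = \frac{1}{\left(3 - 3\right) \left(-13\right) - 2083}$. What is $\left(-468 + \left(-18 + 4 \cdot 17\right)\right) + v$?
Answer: $- \frac{870695}{2083} \approx -418.0$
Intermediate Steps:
$v = - \frac{1}{2083}$ ($v = \frac{1}{0 \left(-13\right) - 2083} = \frac{1}{0 - 2083} = \frac{1}{-2083} = - \frac{1}{2083} \approx -0.00048008$)
$\left(-468 + \left(-18 + 4 \cdot 17\right)\right) + v = \left(-468 + \left(-18 + 4 \cdot 17\right)\right) - \frac{1}{2083} = \left(-468 + \left(-18 + 68\right)\right) - \frac{1}{2083} = \left(-468 + 50\right) - \frac{1}{2083} = -418 - \frac{1}{2083} = - \frac{870695}{2083}$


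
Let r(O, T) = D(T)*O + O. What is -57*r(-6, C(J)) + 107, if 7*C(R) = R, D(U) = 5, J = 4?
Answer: 2159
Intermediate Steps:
C(R) = R/7
r(O, T) = 6*O (r(O, T) = 5*O + O = 6*O)
-57*r(-6, C(J)) + 107 = -342*(-6) + 107 = -57*(-36) + 107 = 2052 + 107 = 2159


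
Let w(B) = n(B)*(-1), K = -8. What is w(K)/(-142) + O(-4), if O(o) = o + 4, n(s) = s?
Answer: -4/71 ≈ -0.056338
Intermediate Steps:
O(o) = 4 + o
w(B) = -B (w(B) = B*(-1) = -B)
w(K)/(-142) + O(-4) = (-1*(-8))/(-142) + (4 - 4) = -1/142*8 + 0 = -4/71 + 0 = -4/71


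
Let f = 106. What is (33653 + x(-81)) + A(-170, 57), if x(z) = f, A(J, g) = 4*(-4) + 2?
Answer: 33745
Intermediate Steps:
A(J, g) = -14 (A(J, g) = -16 + 2 = -14)
x(z) = 106
(33653 + x(-81)) + A(-170, 57) = (33653 + 106) - 14 = 33759 - 14 = 33745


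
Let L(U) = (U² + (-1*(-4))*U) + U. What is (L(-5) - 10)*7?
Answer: -70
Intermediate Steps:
L(U) = U² + 5*U (L(U) = (U² + 4*U) + U = U² + 5*U)
(L(-5) - 10)*7 = (-5*(5 - 5) - 10)*7 = (-5*0 - 10)*7 = (0 - 10)*7 = -10*7 = -70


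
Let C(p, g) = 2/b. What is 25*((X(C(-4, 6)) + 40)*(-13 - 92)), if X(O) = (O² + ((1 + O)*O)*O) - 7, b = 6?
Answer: -785750/9 ≈ -87306.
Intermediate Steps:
C(p, g) = ⅓ (C(p, g) = 2/6 = 2*(⅙) = ⅓)
X(O) = -7 + O² + O²*(1 + O) (X(O) = (O² + (O*(1 + O))*O) - 7 = (O² + O²*(1 + O)) - 7 = -7 + O² + O²*(1 + O))
25*((X(C(-4, 6)) + 40)*(-13 - 92)) = 25*(((-7 + (⅓)³ + 2*(⅓)²) + 40)*(-13 - 92)) = 25*(((-7 + 1/27 + 2*(⅑)) + 40)*(-105)) = 25*(((-7 + 1/27 + 2/9) + 40)*(-105)) = 25*((-182/27 + 40)*(-105)) = 25*((898/27)*(-105)) = 25*(-31430/9) = -785750/9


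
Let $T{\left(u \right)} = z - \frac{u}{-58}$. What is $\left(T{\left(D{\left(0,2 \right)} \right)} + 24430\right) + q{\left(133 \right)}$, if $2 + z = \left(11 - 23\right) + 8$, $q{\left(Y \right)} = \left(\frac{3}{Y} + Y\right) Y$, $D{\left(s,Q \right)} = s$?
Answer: $42116$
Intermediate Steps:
$q{\left(Y \right)} = Y \left(Y + \frac{3}{Y}\right)$ ($q{\left(Y \right)} = \left(Y + \frac{3}{Y}\right) Y = Y \left(Y + \frac{3}{Y}\right)$)
$z = -6$ ($z = -2 + \left(\left(11 - 23\right) + 8\right) = -2 + \left(-12 + 8\right) = -2 - 4 = -6$)
$T{\left(u \right)} = -6 + \frac{u}{58}$ ($T{\left(u \right)} = -6 - \frac{u}{-58} = -6 - u \left(- \frac{1}{58}\right) = -6 - - \frac{u}{58} = -6 + \frac{u}{58}$)
$\left(T{\left(D{\left(0,2 \right)} \right)} + 24430\right) + q{\left(133 \right)} = \left(\left(-6 + \frac{1}{58} \cdot 0\right) + 24430\right) + \left(3 + 133^{2}\right) = \left(\left(-6 + 0\right) + 24430\right) + \left(3 + 17689\right) = \left(-6 + 24430\right) + 17692 = 24424 + 17692 = 42116$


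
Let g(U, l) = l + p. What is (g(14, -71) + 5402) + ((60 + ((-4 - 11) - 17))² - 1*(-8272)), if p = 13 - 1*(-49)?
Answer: 14449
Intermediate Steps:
p = 62 (p = 13 + 49 = 62)
g(U, l) = 62 + l (g(U, l) = l + 62 = 62 + l)
(g(14, -71) + 5402) + ((60 + ((-4 - 11) - 17))² - 1*(-8272)) = ((62 - 71) + 5402) + ((60 + ((-4 - 11) - 17))² - 1*(-8272)) = (-9 + 5402) + ((60 + (-15 - 17))² + 8272) = 5393 + ((60 - 32)² + 8272) = 5393 + (28² + 8272) = 5393 + (784 + 8272) = 5393 + 9056 = 14449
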